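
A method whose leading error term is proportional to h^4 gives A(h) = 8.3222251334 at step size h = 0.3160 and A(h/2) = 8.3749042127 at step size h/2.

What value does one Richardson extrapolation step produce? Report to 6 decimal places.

Leading term ∝ h^4; use weight 16 = 2^4.
Top: 16(8.3749042127) − (8.3222251334) = 125.6762422698
Denominator 16 − 1 = 15.
So the Richardson estimate is 8.3784161513.
Shift from A(h/2): +0.0035119386.

8.378416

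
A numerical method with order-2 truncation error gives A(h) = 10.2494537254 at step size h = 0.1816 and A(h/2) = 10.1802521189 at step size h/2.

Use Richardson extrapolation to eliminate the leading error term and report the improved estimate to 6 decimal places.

The method has order 2: 2^2 = 4.
4·10.1802521189 = 40.7210084756; 40.7210084756 − 10.2494537254 = 30.4715547502
Divide by 2^2 − 1 = 3.
Result: 10.1571849167

10.157185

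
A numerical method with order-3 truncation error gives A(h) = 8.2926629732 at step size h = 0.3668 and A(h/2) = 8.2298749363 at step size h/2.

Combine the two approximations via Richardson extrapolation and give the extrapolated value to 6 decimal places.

8.220905

r = 3: numerator weight 8, denominator 7.
Weighted: 65.8389994904 − 8.2926629732 = 57.5463365172
(8·8.2298749363 − 8.2926629732)/(8 − 1) = 8.2209052167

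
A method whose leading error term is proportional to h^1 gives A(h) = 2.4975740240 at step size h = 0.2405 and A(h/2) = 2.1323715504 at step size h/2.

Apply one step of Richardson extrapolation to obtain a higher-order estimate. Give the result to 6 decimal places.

1.767169

Method order is 1; weight 2^1 = 2.
Top: 2(2.1323715504) − (2.4975740240) = 1.7671690768
Divide by 2^1 − 1 = 1.
1.7671690768 ÷ 1 = 1.7671690768
Correction |R − A(h/2)| = 3.652e-01; gap |A(h/2) − A(h)| = 3.652e-01.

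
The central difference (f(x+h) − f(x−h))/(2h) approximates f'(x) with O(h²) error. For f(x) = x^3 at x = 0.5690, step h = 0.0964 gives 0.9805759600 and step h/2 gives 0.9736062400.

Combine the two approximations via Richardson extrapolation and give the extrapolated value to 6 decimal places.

r = 2, so 2^r = 4.
Difference of the inputs: 0.9736062400 − 0.9805759600 = -0.0069697200
Correction (A(h/2) − A(h))/(4 − 1) = (-0.0069697200)/3 = -0.0023232400
R = A(h/2) + (A(h/2) − A(h))/3 = 0.9736062400 − 0.0023232400 = 0.9712830000
Gap between inputs: 6.970e-03; correction applied: −0.0023232400.

0.971283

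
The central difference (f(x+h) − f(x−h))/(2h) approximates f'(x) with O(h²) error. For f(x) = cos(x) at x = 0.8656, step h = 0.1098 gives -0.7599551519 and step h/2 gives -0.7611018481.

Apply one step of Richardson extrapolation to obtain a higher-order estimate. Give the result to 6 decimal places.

With r = 2 the leading error scales as h^2, so the weight is 2^2 = 4.
4 × (-0.7611018481) − (-0.7599551519) = -2.2844522405
Divide by 2^2 − 1 = 3.
R = (-2.2844522405)/3 = -0.7614840802
Correction |R − A(h/2)| = 3.822e-04; gap |A(h/2) − A(h)| = 1.147e-03.

-0.761484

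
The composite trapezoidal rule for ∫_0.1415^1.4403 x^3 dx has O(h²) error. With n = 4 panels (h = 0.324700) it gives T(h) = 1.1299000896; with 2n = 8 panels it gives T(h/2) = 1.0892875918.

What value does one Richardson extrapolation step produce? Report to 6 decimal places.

r = 2: numerator weight 4, denominator 3.
4·1.0892875918 = 4.3571503672; subtract 1.1299000896 → 3.2272502776
Extrapolated: 3.2272502776 / 3 = 1.0757500925

1.075750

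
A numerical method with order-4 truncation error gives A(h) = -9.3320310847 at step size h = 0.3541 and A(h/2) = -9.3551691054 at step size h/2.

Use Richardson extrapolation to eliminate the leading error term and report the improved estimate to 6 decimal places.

-9.356712

r = 4: numerator weight 16, denominator 15.
16 × (-9.3551691054) − (-9.3320310847) = -140.3506746017
(-140.3506746017) ÷ 15 = -9.3567116401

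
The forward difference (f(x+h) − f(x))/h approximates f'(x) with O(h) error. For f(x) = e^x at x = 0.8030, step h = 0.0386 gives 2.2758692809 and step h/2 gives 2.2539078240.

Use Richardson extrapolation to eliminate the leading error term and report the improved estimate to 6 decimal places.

2.231946

Order 1 gives 2^r = 2 and 2^r − 1 = 1.
2*2.2539078240 = 4.5078156480; subtract 2.2758692809 → 2.2319463671
(2*2.2539078240 − 2.2758692809)/(2 − 1) = 2.2319463671
Correction |R − A(h/2)| = 2.196e-02; gap |A(h/2) − A(h)| = 2.196e-02.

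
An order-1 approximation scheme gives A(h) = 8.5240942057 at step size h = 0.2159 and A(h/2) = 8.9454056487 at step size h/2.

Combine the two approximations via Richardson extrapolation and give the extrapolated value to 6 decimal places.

Method order is 1; weight 2^1 = 2.
2^1×A(h/2) = 17.8908112974; minus A(h) gives 9.3667170917.
Divide by 2^1 − 1 = 1.
9.3667170917 ÷ 1 = 9.3667170917

9.366717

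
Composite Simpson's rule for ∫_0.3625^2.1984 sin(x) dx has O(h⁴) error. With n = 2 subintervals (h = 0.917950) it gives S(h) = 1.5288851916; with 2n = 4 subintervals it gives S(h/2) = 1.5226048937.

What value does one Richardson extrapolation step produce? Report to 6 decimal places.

1.522186

r = 4, so 2^r = 16.
Top: 16(1.5226048937) − (1.5288851916) = 22.8327931076
Extrapolated: 22.8327931076 / 15 = 1.5221862072
Gap between inputs: 6.280e-03; correction applied: −0.0004186865.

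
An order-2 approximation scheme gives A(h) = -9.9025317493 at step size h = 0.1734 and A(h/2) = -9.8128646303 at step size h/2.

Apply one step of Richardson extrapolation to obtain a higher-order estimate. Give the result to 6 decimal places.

-9.782976

Order 2 gives 2^r = 4 and 2^r − 1 = 3.
4*(-9.8128646303) − (-9.9025317493) = -29.3489267719
Divide by 2^2 − 1 = 3.
Result: -9.7829755906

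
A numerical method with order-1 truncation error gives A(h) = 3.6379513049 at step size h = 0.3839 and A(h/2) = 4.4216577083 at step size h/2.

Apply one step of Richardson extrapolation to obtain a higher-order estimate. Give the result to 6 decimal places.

5.205364

Leading term ∝ h^1; use weight 2 = 2^1.
Weighted: 8.8433154166 − 3.6379513049 = 5.2053641117
(2*4.4216577083 − 3.6379513049)/(2 − 1) = 5.2053641117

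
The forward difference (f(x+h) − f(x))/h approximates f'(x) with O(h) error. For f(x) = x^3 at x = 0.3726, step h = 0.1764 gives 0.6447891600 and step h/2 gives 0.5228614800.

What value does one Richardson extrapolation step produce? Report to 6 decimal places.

0.400934

Error is O(h^1); halving h shrinks it by 2^1 = 2.
2^1×A(h/2) = 1.0457229600; minus A(h) gives 0.4009338000.
Denominator 2 − 1 = 1.
0.4009338000 ÷ 1 = 0.4009338000
Correction |R − A(h/2)| = 1.219e-01; gap |A(h/2) − A(h)| = 1.219e-01.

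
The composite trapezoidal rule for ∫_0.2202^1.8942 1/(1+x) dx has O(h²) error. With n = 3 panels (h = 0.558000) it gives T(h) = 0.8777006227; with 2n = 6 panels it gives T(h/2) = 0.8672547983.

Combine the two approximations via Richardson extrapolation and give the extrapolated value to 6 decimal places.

Leading term ∝ h^2; use weight 4 = 2^2.
4·0.8672547983 = 3.4690191932; 3.4690191932 − 0.8777006227 = 2.5913185705
R = 2.5913185705/3 = 0.8637728568
Shift from A(h/2): −0.0034819415.

0.863773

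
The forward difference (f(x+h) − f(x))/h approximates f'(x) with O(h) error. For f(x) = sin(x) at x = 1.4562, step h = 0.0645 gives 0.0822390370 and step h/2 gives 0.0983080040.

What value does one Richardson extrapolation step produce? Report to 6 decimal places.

r = 1, so 2^r = 2.
2^1·A(h/2) = 0.1966160080; minus A(h) gives 0.1143769710.
0.1143769710 ÷ 1 = 0.1143769710
Shift from A(h/2): +0.0160689670.

0.114377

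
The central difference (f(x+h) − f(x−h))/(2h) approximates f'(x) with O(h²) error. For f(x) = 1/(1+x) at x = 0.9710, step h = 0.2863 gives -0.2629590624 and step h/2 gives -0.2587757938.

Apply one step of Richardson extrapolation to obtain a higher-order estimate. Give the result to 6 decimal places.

The method has order 2: 2^2 = 4.
4 × (-0.2587757938) − (-0.2629590624) = -0.7721441128
(-0.7721441128) ÷ 3 = -0.2573813709

-0.257381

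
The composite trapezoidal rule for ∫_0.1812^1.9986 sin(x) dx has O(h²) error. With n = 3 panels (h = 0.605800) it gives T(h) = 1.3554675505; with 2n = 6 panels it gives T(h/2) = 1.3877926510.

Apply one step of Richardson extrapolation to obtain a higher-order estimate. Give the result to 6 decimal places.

The method has order 2: 2^2 = 4.
Weighted: 5.5511706040 − 1.3554675505 = 4.1957030535
Extrapolated: 4.1957030535 / 3 = 1.3985676845

1.398568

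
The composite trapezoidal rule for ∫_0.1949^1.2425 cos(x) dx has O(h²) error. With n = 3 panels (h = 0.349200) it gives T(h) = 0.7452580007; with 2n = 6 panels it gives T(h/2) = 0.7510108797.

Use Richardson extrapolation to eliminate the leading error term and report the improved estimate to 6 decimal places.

r = 2, so 2^r = 4.
Numerator 4 × A(h/2) − A(h) = 4 × 0.7510108797 − 0.7452580007 = 2.2587855181
Divide by 2^2 − 1 = 3.
Result: 0.7529285060
Correction |R − A(h/2)| = 1.918e-03; gap |A(h/2) − A(h)| = 5.753e-03.

0.752929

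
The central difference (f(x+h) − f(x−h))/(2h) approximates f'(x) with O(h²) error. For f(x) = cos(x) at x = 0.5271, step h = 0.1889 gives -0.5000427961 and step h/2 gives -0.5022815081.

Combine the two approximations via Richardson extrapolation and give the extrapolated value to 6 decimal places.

With r = 2 the leading error scales as h^2, so the weight is 2^2 = 4.
Weighted: (-2.0091260324) − (-0.5000427961) = -1.5090832363
Extrapolated: (-1.5090832363) / 3 = -0.5030277454
Gap between inputs: 2.239e-03; correction applied: −0.0007462373.

-0.503028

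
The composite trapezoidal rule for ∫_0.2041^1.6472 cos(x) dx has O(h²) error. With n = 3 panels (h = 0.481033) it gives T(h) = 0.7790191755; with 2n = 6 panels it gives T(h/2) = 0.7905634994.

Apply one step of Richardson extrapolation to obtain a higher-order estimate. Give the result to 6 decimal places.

r = 2, so 2^r = 4.
4×0.7905634994 = 3.1622539976; subtract 0.7790191755 → 2.3832348221
Divide by 2^2 − 1 = 3.
2.3832348221 ÷ 3 = 0.7944116074
Shift from A(h/2): +0.0038481080.

0.794412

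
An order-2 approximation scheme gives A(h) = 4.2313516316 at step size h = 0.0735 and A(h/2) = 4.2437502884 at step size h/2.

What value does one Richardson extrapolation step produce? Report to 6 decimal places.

Order 2 gives 2^r = 4 and 2^r − 1 = 3.
Numerator 4×A(h/2) − A(h) = 4×4.2437502884 − 4.2313516316 = 12.7436495220
R = 12.7436495220/3 = 4.2478831740
Shift from A(h/2): +0.0041328856.

4.247883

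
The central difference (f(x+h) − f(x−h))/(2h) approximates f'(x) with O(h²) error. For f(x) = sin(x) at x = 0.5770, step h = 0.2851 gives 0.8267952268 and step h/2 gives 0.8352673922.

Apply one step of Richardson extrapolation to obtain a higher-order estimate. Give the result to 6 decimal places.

0.838091

r = 2: numerator weight 4, denominator 3.
Top: 4(0.8352673922) − (0.8267952268) = 2.5142743420
R = 2.5142743420/3 = 0.8380914473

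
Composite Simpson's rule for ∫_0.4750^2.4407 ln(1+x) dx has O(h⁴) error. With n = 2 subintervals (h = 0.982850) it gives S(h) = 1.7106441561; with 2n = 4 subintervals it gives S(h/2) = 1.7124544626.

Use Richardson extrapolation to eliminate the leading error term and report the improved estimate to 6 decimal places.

Order 4 gives 2^r = 16 and 2^r − 1 = 15.
Numerator 16·A(h/2) − A(h) = 16·1.7124544626 − 1.7106441561 = 25.6886272455
Denominator 16 − 1 = 15.
So the Richardson estimate is 1.7125751497.
Gap between inputs: 1.810e-03; correction applied: +0.0001206871.

1.712575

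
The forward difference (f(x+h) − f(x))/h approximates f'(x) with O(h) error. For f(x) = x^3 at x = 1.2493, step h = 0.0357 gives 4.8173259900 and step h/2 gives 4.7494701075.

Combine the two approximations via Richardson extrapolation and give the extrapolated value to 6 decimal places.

With r = 1 the leading error scales as h^1, so the weight is 2^1 = 2.
2^1*A(h/2) = 9.4989402150; minus A(h) gives 4.6816142250.
Extrapolated: 4.6816142250 / 1 = 4.6816142250

4.681614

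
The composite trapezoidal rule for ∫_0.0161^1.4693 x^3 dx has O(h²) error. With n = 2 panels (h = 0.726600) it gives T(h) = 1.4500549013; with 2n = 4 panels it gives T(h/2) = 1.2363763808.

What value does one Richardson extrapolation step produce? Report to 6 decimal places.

1.165150

The method has order 2: 2^2 = 4.
4*1.2363763808 − 1.4500549013 = 3.4954506219
(4*1.2363763808 − 1.4500549013)/(4 − 1) = 1.1651502073
Correction |R − A(h/2)| = 7.123e-02; gap |A(h/2) − A(h)| = 2.137e-01.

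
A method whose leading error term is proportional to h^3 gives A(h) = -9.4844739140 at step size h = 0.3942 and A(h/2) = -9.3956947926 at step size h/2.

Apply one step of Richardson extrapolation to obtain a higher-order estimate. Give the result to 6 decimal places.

r = 3: numerator weight 8, denominator 7.
8 × (-9.3956947926) = -75.1655583408; (-75.1655583408) − (-9.4844739140) = -65.6810844268
Divide by 2^3 − 1 = 7.
R = (-65.6810844268)/7 = -9.3830120610
Gap between inputs: 8.878e-02; correction applied: +0.0126827316.

-9.383012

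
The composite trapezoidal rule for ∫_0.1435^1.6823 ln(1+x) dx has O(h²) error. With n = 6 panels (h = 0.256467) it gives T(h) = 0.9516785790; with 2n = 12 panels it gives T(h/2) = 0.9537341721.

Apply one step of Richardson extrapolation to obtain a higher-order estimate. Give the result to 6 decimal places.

Method order is 2; weight 2^2 = 4.
Difference of the inputs: 0.9537341721 − 0.9516785790 = 0.0020555931
Divide by 2^2 − 1 = 3: 0.0020555931/3 = 0.0006851977
R = A(h/2) + (A(h/2) − A(h))/3 = 0.9537341721 + 0.0006851977 = 0.9544193698

0.954419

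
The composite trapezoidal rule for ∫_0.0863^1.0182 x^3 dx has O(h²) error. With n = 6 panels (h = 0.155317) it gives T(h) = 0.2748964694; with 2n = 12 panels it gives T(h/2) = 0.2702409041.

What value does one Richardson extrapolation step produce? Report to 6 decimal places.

With r = 2 the leading error scales as h^2, so the weight is 2^2 = 4.
Weighted: 1.0809636164 − 0.2748964694 = 0.8060671470
(4 × 0.2702409041 − 0.2748964694)/(4 − 1) = 0.2686890490

0.268689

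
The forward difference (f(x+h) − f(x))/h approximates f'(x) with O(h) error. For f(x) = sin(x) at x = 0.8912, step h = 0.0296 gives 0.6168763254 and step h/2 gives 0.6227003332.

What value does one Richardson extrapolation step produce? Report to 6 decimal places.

0.628524

Error is O(h^1); halving h shrinks it by 2^1 = 2.
2^1×A(h/2) = 1.2454006664; minus A(h) gives 0.6285243410.
R = 0.6285243410/1 = 0.6285243410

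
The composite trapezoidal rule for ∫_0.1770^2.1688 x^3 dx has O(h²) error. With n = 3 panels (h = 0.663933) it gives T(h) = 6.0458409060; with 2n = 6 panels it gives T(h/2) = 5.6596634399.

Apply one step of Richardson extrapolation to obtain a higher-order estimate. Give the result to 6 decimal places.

Order 2 gives 2^r = 4 and 2^r − 1 = 3.
Difference of the inputs: 5.6596634399 − 6.0458409060 = -0.3861774661
Correction (A(h/2) − A(h))/(4 − 1) = (-0.3861774661)/3 = -0.1287258220
R = A(h/2) + (A(h/2) − A(h))/3 = 5.6596634399 − 0.1287258220 = 5.5309376179

5.530938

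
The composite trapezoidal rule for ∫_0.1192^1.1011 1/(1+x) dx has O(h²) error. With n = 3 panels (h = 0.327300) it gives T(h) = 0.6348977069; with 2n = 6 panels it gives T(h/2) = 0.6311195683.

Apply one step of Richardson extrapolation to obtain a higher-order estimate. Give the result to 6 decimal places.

Leading term ∝ h^2; use weight 4 = 2^2.
A(h/2) − A(h) = 0.6311195683 − 0.6348977069 = -0.0037781386
Correction (A(h/2) − A(h))/(4 − 1) = (-0.0037781386)/3 = -0.0012593795
R = A(h/2) + (A(h/2) − A(h))/3 = 0.6311195683 − 0.0012593795 = 0.6298601888

0.629860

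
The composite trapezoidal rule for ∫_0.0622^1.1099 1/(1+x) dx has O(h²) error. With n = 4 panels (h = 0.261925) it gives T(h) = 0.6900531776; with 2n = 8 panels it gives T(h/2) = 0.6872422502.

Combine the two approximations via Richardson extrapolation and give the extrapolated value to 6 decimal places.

The method has order 2: 2^2 = 4.
4*0.6872422502 − 0.6900531776 = 2.0589158232
Divide by 2^2 − 1 = 3.
Result: 0.6863052744
Gap between inputs: 2.811e-03; correction applied: −0.0009369758.

0.686305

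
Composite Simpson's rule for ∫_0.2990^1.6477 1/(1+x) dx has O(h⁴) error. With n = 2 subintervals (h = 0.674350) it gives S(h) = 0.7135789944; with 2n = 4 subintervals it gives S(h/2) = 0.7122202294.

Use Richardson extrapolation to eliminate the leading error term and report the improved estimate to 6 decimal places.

0.712130

Leading term ∝ h^4; use weight 16 = 2^4.
Difference of the inputs: 0.7122202294 − 0.7135789944 = -0.0013587650
Correction (A(h/2) − A(h))/(16 − 1) = (-0.0013587650)/15 = -0.0000905843
R = A(h/2) + (A(h/2) − A(h))/15 = 0.7122202294 − 0.0000905843 = 0.7121296451
Gap between inputs: 1.359e-03; correction applied: −0.0000905843.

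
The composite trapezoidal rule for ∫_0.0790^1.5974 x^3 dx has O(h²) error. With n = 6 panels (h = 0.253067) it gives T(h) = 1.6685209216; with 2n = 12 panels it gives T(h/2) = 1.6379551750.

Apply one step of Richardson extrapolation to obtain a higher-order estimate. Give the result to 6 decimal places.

1.627767

r = 2, so 2^r = 4.
Numerator 4 × A(h/2) − A(h) = 4 × 1.6379551750 − 1.6685209216 = 4.8832997784
Divide by 2^2 − 1 = 3.
Result: 1.6277665928
Shift from A(h/2): −0.0101885822.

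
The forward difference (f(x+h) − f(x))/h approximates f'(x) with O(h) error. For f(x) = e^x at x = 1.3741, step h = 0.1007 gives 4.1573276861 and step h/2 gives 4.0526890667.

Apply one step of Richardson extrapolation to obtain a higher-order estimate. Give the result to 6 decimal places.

Leading term ∝ h^1; use weight 2 = 2^1.
2 × 4.0526890667 − 4.1573276861 = 3.9480504473
R = 3.9480504473/1 = 3.9480504473
Gap between inputs: 1.046e-01; correction applied: −0.1046386194.

3.948050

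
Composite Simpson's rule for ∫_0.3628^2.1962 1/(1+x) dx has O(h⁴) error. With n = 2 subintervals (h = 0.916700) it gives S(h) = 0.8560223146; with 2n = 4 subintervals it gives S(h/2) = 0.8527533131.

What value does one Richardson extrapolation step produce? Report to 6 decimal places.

Order 4 gives 2^r = 16 and 2^r − 1 = 15.
16×0.8527533131 = 13.6440530096; subtract 0.8560223146 → 12.7880306950
Divide by 2^4 − 1 = 15.
Extrapolated: 12.7880306950 / 15 = 0.8525353797
Shift from A(h/2): −0.0002179334.

0.852535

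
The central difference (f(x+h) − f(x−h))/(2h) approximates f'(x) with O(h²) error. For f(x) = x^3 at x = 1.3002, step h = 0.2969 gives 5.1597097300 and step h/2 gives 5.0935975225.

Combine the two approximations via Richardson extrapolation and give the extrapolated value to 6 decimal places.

Order 2 gives 2^r = 4 and 2^r − 1 = 3.
Weighted: 20.3743900900 − 5.1597097300 = 15.2146803600
(4*5.0935975225 − 5.1597097300)/(4 − 1) = 5.0715601200

5.071560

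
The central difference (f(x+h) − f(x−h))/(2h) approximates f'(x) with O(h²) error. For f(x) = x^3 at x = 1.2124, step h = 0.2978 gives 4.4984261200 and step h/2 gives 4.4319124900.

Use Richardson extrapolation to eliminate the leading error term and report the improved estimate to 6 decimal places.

r = 2, so 2^r = 4.
Weighted: 17.7276499600 − 4.4984261200 = 13.2292238400
Divide by 2^2 − 1 = 3.
13.2292238400 ÷ 3 = 4.4097412800

4.409741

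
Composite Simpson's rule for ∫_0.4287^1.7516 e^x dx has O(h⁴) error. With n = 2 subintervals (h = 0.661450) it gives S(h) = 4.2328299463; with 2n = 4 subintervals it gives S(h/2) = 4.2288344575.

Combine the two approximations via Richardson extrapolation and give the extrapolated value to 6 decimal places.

r = 4, so 2^r = 16.
Weighted: 67.6613513200 − 4.2328299463 = 63.4285213737
63.4285213737 ÷ 15 = 4.2285680916
Shift from A(h/2): −0.0002663659.

4.228568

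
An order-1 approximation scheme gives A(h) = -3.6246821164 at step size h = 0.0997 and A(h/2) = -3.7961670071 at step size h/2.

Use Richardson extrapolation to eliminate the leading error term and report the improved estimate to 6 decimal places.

-3.967652

Method order is 1; weight 2^1 = 2.
2*(-3.7961670071) = -7.5923340142; subtract (-3.6246821164) → -3.9676518978
Denominator 2 − 1 = 1.
Result: -3.9676518978
Correction |R − A(h/2)| = 1.715e-01; gap |A(h/2) − A(h)| = 1.715e-01.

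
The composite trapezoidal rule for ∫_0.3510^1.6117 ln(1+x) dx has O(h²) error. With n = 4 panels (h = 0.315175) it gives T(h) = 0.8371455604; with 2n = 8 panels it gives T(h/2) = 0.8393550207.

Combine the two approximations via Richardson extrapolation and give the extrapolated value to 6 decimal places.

0.840092

r = 2: numerator weight 4, denominator 3.
Difference of the inputs: 0.8393550207 − 0.8371455604 = 0.0022094603
Divide by 2^2 − 1 = 3: 0.0022094603/3 = 0.0007364868
R = A(h/2) + (A(h/2) − A(h))/3 = 0.8393550207 + 0.0007364868 = 0.8400915075
Correction |R − A(h/2)| = 7.365e-04; gap |A(h/2) − A(h)| = 2.209e-03.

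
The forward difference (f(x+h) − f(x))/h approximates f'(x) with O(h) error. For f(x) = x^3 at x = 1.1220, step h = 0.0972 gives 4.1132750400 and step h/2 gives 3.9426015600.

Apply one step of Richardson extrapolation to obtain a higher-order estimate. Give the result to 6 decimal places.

r = 1: numerator weight 2, denominator 1.
2^1 × A(h/2) = 7.8852031200; minus A(h) gives 3.7719280800.
(2 × 3.9426015600 − 4.1132750400)/(2 − 1) = 3.7719280800
Correction |R − A(h/2)| = 1.707e-01; gap |A(h/2) − A(h)| = 1.707e-01.

3.771928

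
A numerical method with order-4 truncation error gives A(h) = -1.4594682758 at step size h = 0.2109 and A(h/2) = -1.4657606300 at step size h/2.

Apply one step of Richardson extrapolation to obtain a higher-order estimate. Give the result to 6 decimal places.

Order 4 gives 2^r = 16 and 2^r − 1 = 15.
16*(-1.4657606300) = -23.4521700800; (-23.4521700800) − (-1.4594682758) = -21.9927018042
Denominator 16 − 1 = 15.
So the Richardson estimate is -1.4661801203.

-1.466180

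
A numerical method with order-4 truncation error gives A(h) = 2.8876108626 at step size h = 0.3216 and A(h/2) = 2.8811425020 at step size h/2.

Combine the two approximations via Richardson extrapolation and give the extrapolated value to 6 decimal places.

2.880711

r = 4: numerator weight 16, denominator 15.
Top: 16(2.8811425020) − (2.8876108626) = 43.2106691694
Divide by 2^4 − 1 = 15.
Result: 2.8807112780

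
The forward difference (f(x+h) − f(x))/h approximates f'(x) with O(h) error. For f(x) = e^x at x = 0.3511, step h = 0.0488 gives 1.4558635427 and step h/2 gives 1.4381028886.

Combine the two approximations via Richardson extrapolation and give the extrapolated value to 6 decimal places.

r = 1: numerator weight 2, denominator 1.
Difference of the inputs: 1.4381028886 − 1.4558635427 = -0.0177606541
Divide by 2^1 − 1 = 1: (-0.0177606541)/1 = -0.0177606541
R = 1.4381028886 − 0.0177606541 = 1.4203422345
Gap between inputs: 1.776e-02; correction applied: −0.0177606541.

1.420342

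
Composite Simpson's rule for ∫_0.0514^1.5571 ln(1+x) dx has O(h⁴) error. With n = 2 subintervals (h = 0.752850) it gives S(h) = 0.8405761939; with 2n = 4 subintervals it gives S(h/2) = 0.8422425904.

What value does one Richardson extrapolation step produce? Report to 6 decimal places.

0.842354

Error is O(h^4); halving h shrinks it by 2^4 = 16.
Weighted: 13.4758814464 − 0.8405761939 = 12.6353052525
Extrapolated: 12.6353052525 / 15 = 0.8423536835
Correction |R − A(h/2)| = 1.111e-04; gap |A(h/2) − A(h)| = 1.666e-03.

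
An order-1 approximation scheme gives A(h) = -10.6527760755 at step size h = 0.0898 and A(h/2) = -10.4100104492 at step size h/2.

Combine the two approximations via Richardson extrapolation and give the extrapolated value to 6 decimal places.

-10.167245

Leading term ∝ h^1; use weight 2 = 2^1.
Top: 2(-10.4100104492) − (-10.6527760755) = -10.1672448229
(2·(-10.4100104492) − (-10.6527760755))/(2 − 1) = -10.1672448229
Shift from A(h/2): +0.2427656263.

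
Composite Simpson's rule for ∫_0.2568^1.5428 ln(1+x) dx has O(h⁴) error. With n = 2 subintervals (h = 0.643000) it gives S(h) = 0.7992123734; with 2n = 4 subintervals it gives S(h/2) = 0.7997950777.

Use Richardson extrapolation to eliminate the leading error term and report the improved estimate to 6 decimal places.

0.799834

With r = 4 the leading error scales as h^4, so the weight is 2^4 = 16.
16 × 0.7997950777 − 0.7992123734 = 11.9975088698
R = 11.9975088698/15 = 0.7998339247
Gap between inputs: 5.827e-04; correction applied: +0.0000388470.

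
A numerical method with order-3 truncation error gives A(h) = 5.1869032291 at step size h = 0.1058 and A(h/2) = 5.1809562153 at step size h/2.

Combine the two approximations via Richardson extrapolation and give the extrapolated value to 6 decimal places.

Error is O(h^3); halving h shrinks it by 2^3 = 8.
A(h/2) − A(h) = 5.1809562153 − 5.1869032291 = -0.0059470138
Correction (A(h/2) − A(h))/(8 − 1) = (-0.0059470138)/7 = -0.0008495734
R = A(h/2) + (A(h/2) − A(h))/7 = 5.1809562153 − 0.0008495734 = 5.1801066419

5.180107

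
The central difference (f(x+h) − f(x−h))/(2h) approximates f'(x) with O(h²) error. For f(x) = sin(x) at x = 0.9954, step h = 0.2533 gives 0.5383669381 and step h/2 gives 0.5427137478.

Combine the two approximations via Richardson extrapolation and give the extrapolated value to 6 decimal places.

0.544163

With r = 2 the leading error scales as h^2, so the weight is 2^2 = 4.
2^2*A(h/2) = 2.1708549912; minus A(h) gives 1.6324880531.
Divide by 2^2 − 1 = 3.
Result: 0.5441626844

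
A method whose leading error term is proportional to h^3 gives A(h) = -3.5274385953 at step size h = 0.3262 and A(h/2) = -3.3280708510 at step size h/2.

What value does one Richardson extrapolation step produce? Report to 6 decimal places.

-3.299590

The method has order 3: 2^3 = 8.
8 × (-3.3280708510) − (-3.5274385953) = -23.0971282127
(8 × (-3.3280708510) − (-3.5274385953))/(8 − 1) = -3.2995897447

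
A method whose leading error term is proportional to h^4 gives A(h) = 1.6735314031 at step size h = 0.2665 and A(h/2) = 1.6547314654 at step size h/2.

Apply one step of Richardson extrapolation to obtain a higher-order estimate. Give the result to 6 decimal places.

Error is O(h^4); halving h shrinks it by 2^4 = 16.
A(h/2) − A(h) = 1.6547314654 − 1.6735314031 = -0.0187999377
Correction (A(h/2) − A(h))/(16 − 1) = (-0.0187999377)/15 = -0.0012533292
R = 1.6547314654 − 0.0012533292 = 1.6534781362
Correction |R − A(h/2)| = 1.253e-03; gap |A(h/2) − A(h)| = 1.880e-02.

1.653478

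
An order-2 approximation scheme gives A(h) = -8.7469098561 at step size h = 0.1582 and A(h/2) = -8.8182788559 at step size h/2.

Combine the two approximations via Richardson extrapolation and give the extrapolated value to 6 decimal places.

The method has order 2: 2^2 = 4.
4·(-8.8182788559) − (-8.7469098561) = -26.5262055675
R = (-26.5262055675)/3 = -8.8420685225

-8.842069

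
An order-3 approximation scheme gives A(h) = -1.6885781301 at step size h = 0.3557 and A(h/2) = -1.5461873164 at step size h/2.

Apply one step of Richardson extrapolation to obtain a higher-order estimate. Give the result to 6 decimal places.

-1.525846

Error is O(h^3); halving h shrinks it by 2^3 = 8.
A(h/2) − A(h) = -1.5461873164 − (-1.6885781301) = 0.1423908137
Divide by 2^3 − 1 = 7: 0.1423908137/7 = 0.0203415448
R = A(h/2) + (A(h/2) − A(h))/7 = -1.5461873164 + 0.0203415448 = -1.5258457716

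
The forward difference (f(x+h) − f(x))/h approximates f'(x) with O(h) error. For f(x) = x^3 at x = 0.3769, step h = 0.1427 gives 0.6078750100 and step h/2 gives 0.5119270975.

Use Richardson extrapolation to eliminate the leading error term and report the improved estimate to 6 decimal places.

With r = 1 the leading error scales as h^1, so the weight is 2^1 = 2.
Numerator 2 × A(h/2) − A(h) = 2 × 0.5119270975 − 0.6078750100 = 0.4159791850
R = 0.4159791850/1 = 0.4159791850
Shift from A(h/2): −0.0959479125.

0.415979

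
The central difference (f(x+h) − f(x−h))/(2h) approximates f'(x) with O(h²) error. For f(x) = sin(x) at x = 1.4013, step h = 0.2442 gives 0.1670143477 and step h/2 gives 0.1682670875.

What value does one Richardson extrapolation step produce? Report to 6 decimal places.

Error is O(h^2); halving h shrinks it by 2^2 = 4.
2^2 × A(h/2) = 0.6730683500; minus A(h) gives 0.5060540023.
(4 × 0.1682670875 − 0.1670143477)/(4 − 1) = 0.1686846674

0.168685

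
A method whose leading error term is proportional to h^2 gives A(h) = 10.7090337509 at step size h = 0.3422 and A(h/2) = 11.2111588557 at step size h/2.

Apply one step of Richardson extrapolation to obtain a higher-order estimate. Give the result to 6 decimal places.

11.378534

Method order is 2; weight 2^2 = 4.
2^2 × A(h/2) = 44.8446354228; minus A(h) gives 34.1356016719.
(4 × 11.2111588557 − 10.7090337509)/(4 − 1) = 11.3785338906
Shift from A(h/2): +0.1673750349.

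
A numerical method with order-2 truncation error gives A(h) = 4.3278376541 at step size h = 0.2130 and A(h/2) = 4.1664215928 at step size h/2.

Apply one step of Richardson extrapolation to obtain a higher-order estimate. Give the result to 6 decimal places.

With r = 2 the leading error scales as h^2, so the weight is 2^2 = 4.
Difference of the inputs: 4.1664215928 − 4.3278376541 = -0.1614160613
Divide by 2^2 − 1 = 3: (-0.1614160613)/3 = -0.0538053538
R = A(h/2) + (A(h/2) − A(h))/3 = 4.1664215928 − 0.0538053538 = 4.1126162390

4.112616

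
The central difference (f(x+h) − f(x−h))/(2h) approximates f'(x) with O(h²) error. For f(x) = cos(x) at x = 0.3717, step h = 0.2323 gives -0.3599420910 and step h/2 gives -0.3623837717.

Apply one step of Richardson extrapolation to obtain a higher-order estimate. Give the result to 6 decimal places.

-0.363198

With r = 2 the leading error scales as h^2, so the weight is 2^2 = 4.
Top: 4(-0.3623837717) − (-0.3599420910) = -1.0895929958
Divide by 2^2 − 1 = 3.
(4 × (-0.3623837717) − (-0.3599420910))/(4 − 1) = -0.3631976653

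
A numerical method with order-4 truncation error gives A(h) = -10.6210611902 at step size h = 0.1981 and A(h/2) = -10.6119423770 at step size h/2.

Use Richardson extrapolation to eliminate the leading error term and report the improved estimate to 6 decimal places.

-10.611334

r = 4, so 2^r = 16.
Difference of the inputs: -10.6119423770 − (-10.6210611902) = 0.0091188132
Divide by 2^4 − 1 = 15: 0.0091188132/15 = 0.0006079209
R = A(h/2) + (A(h/2) − A(h))/15 = -10.6119423770 + 0.0006079209 = -10.6113344561
Shift from A(h/2): +0.0006079209.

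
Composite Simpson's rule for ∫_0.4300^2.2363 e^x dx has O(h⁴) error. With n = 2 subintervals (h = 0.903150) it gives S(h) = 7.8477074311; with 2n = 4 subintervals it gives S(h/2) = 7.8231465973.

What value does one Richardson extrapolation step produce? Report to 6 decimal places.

7.821509

With r = 4 the leading error scales as h^4, so the weight is 2^4 = 16.
Weighted: 125.1703455568 − 7.8477074311 = 117.3226381257
Denominator 16 − 1 = 15.
R = 117.3226381257/15 = 7.8215092084
Shift from A(h/2): −0.0016373889.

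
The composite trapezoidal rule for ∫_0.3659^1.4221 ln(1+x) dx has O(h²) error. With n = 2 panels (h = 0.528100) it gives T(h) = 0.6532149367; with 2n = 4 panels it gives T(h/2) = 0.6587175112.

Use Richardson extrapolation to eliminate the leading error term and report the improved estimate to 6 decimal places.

0.660552

With r = 2 the leading error scales as h^2, so the weight is 2^2 = 4.
4 × 0.6587175112 = 2.6348700448; subtract 0.6532149367 → 1.9816551081
1.9816551081 ÷ 3 = 0.6605517027
Shift from A(h/2): +0.0018341915.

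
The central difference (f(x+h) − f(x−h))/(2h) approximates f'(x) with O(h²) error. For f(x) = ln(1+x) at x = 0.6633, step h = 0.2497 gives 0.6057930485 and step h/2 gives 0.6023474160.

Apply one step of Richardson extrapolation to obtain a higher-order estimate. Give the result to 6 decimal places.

0.601199

Error is O(h^2); halving h shrinks it by 2^2 = 4.
Difference of the inputs: 0.6023474160 − 0.6057930485 = -0.0034456325
Correction (A(h/2) − A(h))/(4 − 1) = (-0.0034456325)/3 = -0.0011485442
R = 0.6023474160 − 0.0011485442 = 0.6011988718
Shift from A(h/2): −0.0011485442.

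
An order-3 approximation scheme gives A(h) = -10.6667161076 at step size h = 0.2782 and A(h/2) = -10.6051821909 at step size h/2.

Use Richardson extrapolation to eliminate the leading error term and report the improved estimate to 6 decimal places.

The method has order 3: 2^3 = 8.
Weighted: (-84.8414575272) − (-10.6667161076) = -74.1747414196
(-74.1747414196) ÷ 7 = -10.5963916314

-10.596392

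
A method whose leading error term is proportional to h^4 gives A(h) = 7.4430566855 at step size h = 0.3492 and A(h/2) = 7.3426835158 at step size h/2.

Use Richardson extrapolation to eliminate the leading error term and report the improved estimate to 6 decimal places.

7.335992

r = 4: numerator weight 16, denominator 15.
16·7.3426835158 = 117.4829362528; subtract 7.4430566855 → 110.0398795673
Denominator 16 − 1 = 15.
R = 110.0398795673/15 = 7.3359919712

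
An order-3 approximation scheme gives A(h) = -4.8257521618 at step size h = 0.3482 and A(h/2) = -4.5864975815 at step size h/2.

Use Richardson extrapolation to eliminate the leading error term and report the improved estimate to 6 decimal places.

Error is O(h^3); halving h shrinks it by 2^3 = 8.
Weighted: (-36.6919806520) − (-4.8257521618) = -31.8662284902
(-31.8662284902) ÷ 7 = -4.5523183557
Gap between inputs: 2.393e-01; correction applied: +0.0341792258.

-4.552318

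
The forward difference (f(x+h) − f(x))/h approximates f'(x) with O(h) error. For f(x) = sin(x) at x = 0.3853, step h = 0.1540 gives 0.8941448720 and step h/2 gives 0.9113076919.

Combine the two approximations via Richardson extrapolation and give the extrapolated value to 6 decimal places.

0.928471

Method order is 1; weight 2^1 = 2.
Top: 2(0.9113076919) − (0.8941448720) = 0.9284705118
Divide by 2^1 − 1 = 1.
0.9284705118 ÷ 1 = 0.9284705118
Gap between inputs: 1.716e-02; correction applied: +0.0171628199.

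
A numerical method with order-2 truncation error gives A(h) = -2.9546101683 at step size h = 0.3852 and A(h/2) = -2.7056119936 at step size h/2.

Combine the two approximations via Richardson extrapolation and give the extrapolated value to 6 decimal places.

The method has order 2: 2^2 = 4.
Difference of the inputs: -2.7056119936 − (-2.9546101683) = 0.2489981747
Divide by 2^2 − 1 = 3: 0.2489981747/3 = 0.0829993916
R = -2.7056119936 + 0.0829993916 = -2.6226126020

-2.622613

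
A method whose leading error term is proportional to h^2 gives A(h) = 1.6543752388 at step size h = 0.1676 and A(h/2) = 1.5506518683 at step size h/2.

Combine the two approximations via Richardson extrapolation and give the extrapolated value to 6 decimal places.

1.516077

r = 2: numerator weight 4, denominator 3.
4×1.5506518683 = 6.2026074732; 6.2026074732 − 1.6543752388 = 4.5482322344
(4×1.5506518683 − 1.6543752388)/(4 − 1) = 1.5160774115
Gap between inputs: 1.037e-01; correction applied: −0.0345744568.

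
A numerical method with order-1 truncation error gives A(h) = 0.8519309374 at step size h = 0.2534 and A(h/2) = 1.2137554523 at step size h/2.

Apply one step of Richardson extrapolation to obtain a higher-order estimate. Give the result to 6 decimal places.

1.575580

r = 1, so 2^r = 2.
2·1.2137554523 = 2.4275109046; subtract 0.8519309374 → 1.5755799672
Divide by 2^1 − 1 = 1.
So the Richardson estimate is 1.5755799672.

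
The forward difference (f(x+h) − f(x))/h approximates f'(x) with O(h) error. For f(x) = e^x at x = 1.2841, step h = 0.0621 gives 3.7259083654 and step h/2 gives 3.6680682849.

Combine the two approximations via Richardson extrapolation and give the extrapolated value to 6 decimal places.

Method order is 1; weight 2^1 = 2.
Numerator 2 × A(h/2) − A(h) = 2 × 3.6680682849 − 3.7259083654 = 3.6102282044
(2 × 3.6680682849 − 3.7259083654)/(2 − 1) = 3.6102282044

3.610228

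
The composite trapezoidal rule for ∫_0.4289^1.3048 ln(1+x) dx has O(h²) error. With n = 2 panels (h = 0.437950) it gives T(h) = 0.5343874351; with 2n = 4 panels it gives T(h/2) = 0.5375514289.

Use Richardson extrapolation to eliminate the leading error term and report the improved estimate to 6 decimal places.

r = 2: numerator weight 4, denominator 3.
Difference of the inputs: 0.5375514289 − 0.5343874351 = 0.0031639938
Divide by 2^2 − 1 = 3: 0.0031639938/3 = 0.0010546646
R = A(h/2) + (A(h/2) − A(h))/3 = 0.5375514289 + 0.0010546646 = 0.5386060935

0.538606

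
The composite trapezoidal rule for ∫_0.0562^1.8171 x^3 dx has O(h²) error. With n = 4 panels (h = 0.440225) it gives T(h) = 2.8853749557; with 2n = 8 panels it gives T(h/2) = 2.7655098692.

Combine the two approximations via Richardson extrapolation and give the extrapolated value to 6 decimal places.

2.725555

Method order is 2; weight 2^2 = 4.
Numerator 4*A(h/2) − A(h) = 4*2.7655098692 − 2.8853749557 = 8.1766645211
R = 8.1766645211/3 = 2.7255548404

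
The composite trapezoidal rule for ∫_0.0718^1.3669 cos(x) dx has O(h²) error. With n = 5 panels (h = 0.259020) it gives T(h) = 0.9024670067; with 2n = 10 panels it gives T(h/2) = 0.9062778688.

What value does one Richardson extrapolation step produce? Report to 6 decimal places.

Error is O(h^2); halving h shrinks it by 2^2 = 4.
2^2 × A(h/2) = 3.6251114752; minus A(h) gives 2.7226444685.
Denominator 4 − 1 = 3.
(4 × 0.9062778688 − 0.9024670067)/(4 − 1) = 0.9075481562

0.907548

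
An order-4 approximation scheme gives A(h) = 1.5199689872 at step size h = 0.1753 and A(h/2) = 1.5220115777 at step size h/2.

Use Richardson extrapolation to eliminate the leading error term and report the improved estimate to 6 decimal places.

1.522148

Method order is 4; weight 2^4 = 16.
Weighted: 24.3521852432 − 1.5199689872 = 22.8322162560
R = 22.8322162560/15 = 1.5221477504
Gap between inputs: 2.043e-03; correction applied: +0.0001361727.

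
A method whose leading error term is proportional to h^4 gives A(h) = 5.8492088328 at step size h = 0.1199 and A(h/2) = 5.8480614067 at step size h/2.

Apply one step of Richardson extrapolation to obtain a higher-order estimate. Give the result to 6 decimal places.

5.847985

Leading term ∝ h^4; use weight 16 = 2^4.
Numerator 16*A(h/2) − A(h) = 16*5.8480614067 − 5.8492088328 = 87.7197736744
Divide by 2^4 − 1 = 15.
Extrapolated: 87.7197736744 / 15 = 5.8479849116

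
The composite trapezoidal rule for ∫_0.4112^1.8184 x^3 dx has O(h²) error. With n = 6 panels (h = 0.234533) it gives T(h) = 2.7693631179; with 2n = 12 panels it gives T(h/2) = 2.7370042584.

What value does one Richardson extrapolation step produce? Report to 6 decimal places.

2.726218

The method has order 2: 2^2 = 4.
2^2*A(h/2) = 10.9480170336; minus A(h) gives 8.1786539157.
(4*2.7370042584 − 2.7693631179)/(4 − 1) = 2.7262179719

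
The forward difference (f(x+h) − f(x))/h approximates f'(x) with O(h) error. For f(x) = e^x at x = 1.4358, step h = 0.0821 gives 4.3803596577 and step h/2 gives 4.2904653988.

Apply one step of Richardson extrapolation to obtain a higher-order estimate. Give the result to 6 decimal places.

r = 1, so 2^r = 2.
2×4.2904653988 = 8.5809307976; subtract 4.3803596577 → 4.2005711399
R = 4.2005711399/1 = 4.2005711399

4.200571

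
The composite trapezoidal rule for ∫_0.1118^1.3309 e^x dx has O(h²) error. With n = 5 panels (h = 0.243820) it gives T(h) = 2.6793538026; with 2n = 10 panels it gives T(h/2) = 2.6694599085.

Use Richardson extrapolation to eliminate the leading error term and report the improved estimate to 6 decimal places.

2.666162

The method has order 2: 2^2 = 4.
Top: 4(2.6694599085) − (2.6793538026) = 7.9984858314
Divide by 2^2 − 1 = 3.
(4 × 2.6694599085 − 2.6793538026)/(4 − 1) = 2.6661619438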